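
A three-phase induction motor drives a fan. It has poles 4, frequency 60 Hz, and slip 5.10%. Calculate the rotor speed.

1708 rpm

n_s = 120f/p = 120×60/4 = 1800 rpm
n = n_s(1 − s) = 1800 × (1 − 0.051) = 1708 rpm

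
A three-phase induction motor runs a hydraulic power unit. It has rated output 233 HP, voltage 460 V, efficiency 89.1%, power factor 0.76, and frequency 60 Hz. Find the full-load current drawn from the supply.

P_out = 233 × 746 = 173818 W
P_in = P_out / η = 173818 / 0.891 = 195082 W
I_L = P_in / (√3·V_L·cosφ) = 195082 / (1.732 × 460 × 0.76) = 322 A

322 A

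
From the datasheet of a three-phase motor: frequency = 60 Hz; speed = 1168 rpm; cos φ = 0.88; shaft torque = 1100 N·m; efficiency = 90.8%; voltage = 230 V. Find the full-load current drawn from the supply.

ω = 2π×1168/60 = 122.3 rad/s; P_out = τω = 1100 × 122.3 = 134530 W
P_in = P_out / η = 134530 / 0.908 = 148161 W
I_L = P_in / (√3·V_L·cosφ) = 148161 / (1.732 × 230 × 0.88) = 423 A

423 A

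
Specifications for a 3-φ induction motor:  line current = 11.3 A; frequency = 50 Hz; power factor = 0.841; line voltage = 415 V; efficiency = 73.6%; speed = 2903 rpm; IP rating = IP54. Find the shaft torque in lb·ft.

12.2 lb·ft

P_in = √3·V·I·cosφ = 1.732 × 415 × 11.3 × 0.841 = 6831 W
P_out = η·P_in = 0.736 × 6831 = 5028 W
n = 2903 rpm
ω = 2π×2903/60 = 304 rad/s
τ = P_out/ω = 5028/304 = 16.54 N·m
In lb·ft: 16.54/1.356 = 12.2 lb·ft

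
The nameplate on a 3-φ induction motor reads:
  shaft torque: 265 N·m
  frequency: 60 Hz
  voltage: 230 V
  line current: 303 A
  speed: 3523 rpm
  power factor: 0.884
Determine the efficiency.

ω = 2π × 3523/60 = 368.9 rad/s; P_out = τω = 265 × 368.9 = 97759 W
P_in = √3·V_L·I_L·cosφ = 1.732 × 230 × 303 × 0.884 = 106702 W
η = P_out / P_in = 97759 / 106702 = 0.916 = 91.6%

91.6 %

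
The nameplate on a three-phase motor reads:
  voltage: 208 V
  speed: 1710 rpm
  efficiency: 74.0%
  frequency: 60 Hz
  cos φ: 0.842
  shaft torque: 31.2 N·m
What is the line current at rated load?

24.9 A

ω = 2π×1710/60 = 179.1 rad/s; P_out = τω = 31.2 × 179.1 = 5588 W
P_in = P_out / η = 5588 / 0.740 = 7551 W
I_L = P_in / (√3·V_L·cosφ) = 7551 / (1.732 × 208 × 0.842) = 24.9 A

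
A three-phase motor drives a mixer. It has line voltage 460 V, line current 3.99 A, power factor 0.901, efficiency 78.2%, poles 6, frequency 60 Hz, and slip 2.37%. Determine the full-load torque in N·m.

18.3 N·m

P_in = √3·V·I·cosφ = 1.732 × 460 × 3.99 × 0.901 = 2864 W
P_out = η·P_in = 0.782 × 2864 = 2240 W
n_s = 120×60/6 = 1200 rpm; n = 1200×(1−0.0237) = 1172 rpm
ω = 2π×1172/60 = 122.7 rad/s
τ = P_out/ω = 2240/122.7 = 18.3 N·m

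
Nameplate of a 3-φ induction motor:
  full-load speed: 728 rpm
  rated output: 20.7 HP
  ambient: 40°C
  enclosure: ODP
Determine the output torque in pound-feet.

P_out = 20.7 × 746 = 15442 W
ω = 2π × 728/60 = 76.24 rad/s
τ = P_out/ω = 15442/76.24 = 202.5 N·m
In lb·ft: 202.5/1.356 = 149 lb·ft

149 lb·ft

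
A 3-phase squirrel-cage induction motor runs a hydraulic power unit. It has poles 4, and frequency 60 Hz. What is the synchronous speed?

n_s = 120f/p = 120×60/4 = 1800 rpm

1800 rpm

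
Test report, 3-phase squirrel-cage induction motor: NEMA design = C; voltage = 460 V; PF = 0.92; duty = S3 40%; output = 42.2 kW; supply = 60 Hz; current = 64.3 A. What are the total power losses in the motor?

P_in = √3·V·I·cosφ = 1.732×460×64.3×0.92 = 47131 W
P_out = 42200 W
Losses = P_in − P_out = 47131 − 42200 = 4931 W

4.93 kW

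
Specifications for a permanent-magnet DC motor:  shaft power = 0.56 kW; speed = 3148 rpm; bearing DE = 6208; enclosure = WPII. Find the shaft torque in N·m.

1.7 N·m

ω = 2π × 3148/60 = 329.7 rad/s
τ = P/ω = 560/329.7 = 1.7 N·m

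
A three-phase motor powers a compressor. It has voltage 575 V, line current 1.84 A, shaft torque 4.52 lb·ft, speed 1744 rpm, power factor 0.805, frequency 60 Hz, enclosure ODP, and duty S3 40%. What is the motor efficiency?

τ = 4.52 lb·ft × 1.356 = 6.129 N·m
ω = 2π × 1744/60 = 182.6 rad/s; P_out = τω = 6.129 × 182.6 = 1119 W
P_in = √3·V_L·I_L·cosφ = 1.732 × 575 × 1.84 × 0.805 = 1475 W
η = P_out / P_in = 1119 / 1475 = 0.759 = 75.9%

75.9 %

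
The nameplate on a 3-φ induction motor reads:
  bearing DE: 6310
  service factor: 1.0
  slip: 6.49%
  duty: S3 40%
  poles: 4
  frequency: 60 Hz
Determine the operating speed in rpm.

1683 rpm

n_s = 120f/p = 120×60/4 = 1800 rpm
n = n_s(1 − s) = 1800 × (1 − 0.0649) = 1683 rpm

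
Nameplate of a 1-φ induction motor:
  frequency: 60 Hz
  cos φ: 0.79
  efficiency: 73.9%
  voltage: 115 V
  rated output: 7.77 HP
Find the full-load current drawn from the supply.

P_out = 7.77 × 746 = 5796 W
P_in = P_out / η = 5796 / 0.739 = 7843 W
I = P_in / (V·cosφ) = 7843 / (115 × 0.79) = 86.3 A

86.3 A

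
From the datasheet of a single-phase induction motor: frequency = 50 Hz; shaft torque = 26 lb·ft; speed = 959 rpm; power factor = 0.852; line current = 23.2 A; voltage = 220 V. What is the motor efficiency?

τ = 26 lb·ft × 1.356 = 35.26 N·m
ω = 2π × 959/60 = 100.4 rad/s; P_out = τω = 35.26 × 100.4 = 3540 W
P_in = V·I·cosφ = 220 × 23.2 × 0.852 = 4349 W
η = P_out / P_in = 3540 / 4349 = 0.814 = 81.4%

81.4 %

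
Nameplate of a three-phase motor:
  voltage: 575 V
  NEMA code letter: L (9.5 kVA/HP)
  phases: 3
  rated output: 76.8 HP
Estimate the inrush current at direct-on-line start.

S_LR = 9.5 × 76.8 = 729.6 kVA
I_LR = S_LR/(√3·V_L) = 729600/(1.732×575) = 733 A

733 A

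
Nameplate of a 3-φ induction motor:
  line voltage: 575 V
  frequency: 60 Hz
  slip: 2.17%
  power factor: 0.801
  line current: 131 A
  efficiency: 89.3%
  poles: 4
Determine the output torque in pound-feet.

P_in = √3·V·I·cosφ = 1.732 × 575 × 131 × 0.801 = 104501 W
P_out = η·P_in = 0.893 × 104501 = 93319 W
n_s = 120×60/4 = 1800 rpm; n = 1800×(1−0.0217) = 1761 rpm
ω = 2π×1761/60 = 184.4 rad/s
τ = P_out/ω = 93319/184.4 = 506.1 N·m
In lb·ft: 506.1/1.356 = 373 lb·ft

373 lb·ft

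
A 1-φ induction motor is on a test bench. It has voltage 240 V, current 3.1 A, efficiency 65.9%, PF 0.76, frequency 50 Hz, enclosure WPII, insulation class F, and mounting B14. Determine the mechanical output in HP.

0.499 HP

P_in = V·I·cosφ = 240 × 3.1 × 0.76 = 565 W
P_out = η·P_in = 0.659 × 565 = 372 W
= 372/746 = 0.499 HP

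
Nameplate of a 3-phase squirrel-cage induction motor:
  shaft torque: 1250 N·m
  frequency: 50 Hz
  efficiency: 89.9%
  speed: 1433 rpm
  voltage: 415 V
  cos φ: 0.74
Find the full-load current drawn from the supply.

392 A

ω = 2π×1433/60 = 150.1 rad/s; P_out = τω = 1250 × 150.1 = 187625 W
P_in = P_out / η = 187625 / 0.899 = 208704 W
I_L = P_in / (√3·V_L·cosφ) = 208704 / (1.732 × 415 × 0.74) = 392 A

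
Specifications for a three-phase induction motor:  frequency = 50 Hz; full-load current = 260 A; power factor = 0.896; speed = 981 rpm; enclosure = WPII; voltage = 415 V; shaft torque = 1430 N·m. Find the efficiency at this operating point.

87.7 %

ω = 2π × 981/60 = 102.7 rad/s; P_out = τω = 1430 × 102.7 = 146861 W
P_in = √3·V_L·I_L·cosφ = 1.732 × 415 × 260 × 0.896 = 167447 W
η = P_out / P_in = 146861 / 167447 = 0.877 = 87.7%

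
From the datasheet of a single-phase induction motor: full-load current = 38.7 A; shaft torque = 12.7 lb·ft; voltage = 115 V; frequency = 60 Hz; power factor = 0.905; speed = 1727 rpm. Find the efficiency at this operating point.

77.3 %

τ = 12.7 lb·ft × 1.356 = 17.22 N·m
ω = 2π × 1727/60 = 180.9 rad/s; P_out = τω = 17.22 × 180.9 = 3115 W
P_in = V·I·cosφ = 115 × 38.7 × 0.905 = 4028 W
η = P_out / P_in = 3115 / 4028 = 0.773 = 77.3%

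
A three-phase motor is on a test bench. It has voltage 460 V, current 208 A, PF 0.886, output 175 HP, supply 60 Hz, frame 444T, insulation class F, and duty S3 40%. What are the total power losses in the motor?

P_in = √3·V·I·cosφ = 1.732×460×208×0.886 = 146826 W
P_out = 175×746 = 130550 W
Losses = P_in − P_out = 146826 − 130550 = 16276 W

16300 W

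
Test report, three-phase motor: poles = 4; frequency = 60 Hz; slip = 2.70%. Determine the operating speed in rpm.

n_s = 120f/p = 120×60/4 = 1800 rpm
n = n_s(1 − s) = 1800 × (1 − 0.027) = 1751 rpm

1751 rpm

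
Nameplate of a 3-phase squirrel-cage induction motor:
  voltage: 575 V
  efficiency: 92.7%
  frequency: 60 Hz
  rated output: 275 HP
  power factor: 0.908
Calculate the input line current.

245 A

P_out = 275 × 746 = 205150 W
P_in = P_out / η = 205150 / 0.927 = 221305 W
I_L = P_in / (√3·V_L·cosφ) = 221305 / (1.732 × 575 × 0.908) = 245 A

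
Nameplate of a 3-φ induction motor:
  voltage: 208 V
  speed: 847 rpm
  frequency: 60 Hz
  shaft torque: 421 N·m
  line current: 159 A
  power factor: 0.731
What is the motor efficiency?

89.2 %

ω = 2π × 847/60 = 88.7 rad/s; P_out = τω = 421 × 88.7 = 37343 W
P_in = √3·V_L·I_L·cosφ = 1.732 × 208 × 159 × 0.731 = 41872 W
η = P_out / P_in = 37343 / 41872 = 0.892 = 89.2%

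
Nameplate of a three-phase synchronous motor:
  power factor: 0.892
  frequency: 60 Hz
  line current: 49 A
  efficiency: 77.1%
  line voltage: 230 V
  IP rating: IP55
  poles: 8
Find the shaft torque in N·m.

142 N·m

P_in = √3·V·I·cosφ = 1.732 × 230 × 49 × 0.892 = 17412 W
P_out = η·P_in = 0.771 × 17412 = 13425 W
n = n_s = 120×60/8 = 900 rpm (synchronous)
ω = 2π×900/60 = 94.25 rad/s
τ = P_out/ω = 13425/94.25 = 142 N·m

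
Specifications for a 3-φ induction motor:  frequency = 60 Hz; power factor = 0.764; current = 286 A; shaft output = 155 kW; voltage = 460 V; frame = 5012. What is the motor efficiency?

89.0 %

P_out = 155 kW = 155000 W
P_in = √3·V_L·I_L·cosφ = 1.732 × 460 × 286 × 0.764 = 174087 W
η = P_out / P_in = 155000 / 174087 = 0.890 = 89.0%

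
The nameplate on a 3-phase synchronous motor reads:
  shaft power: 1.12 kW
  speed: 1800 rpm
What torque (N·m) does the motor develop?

ω = 2π × 1800/60 = 188.5 rad/s
τ = P/ω = 1120/188.5 = 5.94 N·m

5.94 N·m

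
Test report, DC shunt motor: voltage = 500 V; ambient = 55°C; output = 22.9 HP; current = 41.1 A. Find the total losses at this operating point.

3.47 kW

P_in = V·I = 500×41.1 = 20550 W
P_out = 22.9×746 = 17083 W
Losses = P_in − P_out = 20550 − 17083 = 3467 W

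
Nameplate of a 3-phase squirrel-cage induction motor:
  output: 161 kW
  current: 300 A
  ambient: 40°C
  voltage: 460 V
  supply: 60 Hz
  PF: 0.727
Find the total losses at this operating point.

12800 W

P_in = √3·V·I·cosφ = 1.732×460×300×0.727 = 173765 W
P_out = 161000 W
Losses = P_in − P_out = 173765 − 161000 = 12765 W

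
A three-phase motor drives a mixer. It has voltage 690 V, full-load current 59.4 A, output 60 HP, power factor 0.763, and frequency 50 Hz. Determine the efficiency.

82.6 %

P_out = 60 × 746 = 44760 W
P_in = √3·V_L·I_L·cosφ = 1.732 × 690 × 59.4 × 0.763 = 54164 W
η = P_out / P_in = 44760 / 54164 = 0.826 = 82.6%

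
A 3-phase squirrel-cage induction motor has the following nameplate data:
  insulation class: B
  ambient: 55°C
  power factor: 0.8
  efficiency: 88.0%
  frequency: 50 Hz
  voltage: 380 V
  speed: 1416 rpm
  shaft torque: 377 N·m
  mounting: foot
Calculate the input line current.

121 A

ω = 2π×1416/60 = 148.3 rad/s; P_out = τω = 377 × 148.3 = 55909 W
P_in = P_out / η = 55909 / 0.880 = 63533 W
I_L = P_in / (√3·V_L·cosφ) = 63533 / (1.732 × 380 × 0.8) = 121 A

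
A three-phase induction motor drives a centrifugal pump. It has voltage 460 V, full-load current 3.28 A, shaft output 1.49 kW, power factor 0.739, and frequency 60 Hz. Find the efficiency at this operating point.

P_out = 1.49 kW = 1490 W
P_in = √3·V_L·I_L·cosφ = 1.732 × 460 × 3.28 × 0.739 = 1931 W
η = P_out / P_in = 1490 / 1931 = 0.772 = 77.2%

77.2 %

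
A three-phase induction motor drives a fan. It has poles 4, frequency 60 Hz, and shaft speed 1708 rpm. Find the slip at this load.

5.1 %

n_s = 120f/p = 120×60/4 = 1800 rpm
s = (n_s − n)/n_s = (1800 − 1708)/1800 = 0.0511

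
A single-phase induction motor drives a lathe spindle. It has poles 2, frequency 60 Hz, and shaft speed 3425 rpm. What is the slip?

4.86 %

n_s = 120f/p = 120×60/2 = 3600 rpm
s = (n_s − n)/n_s = (3600 − 3425)/3600 = 0.0486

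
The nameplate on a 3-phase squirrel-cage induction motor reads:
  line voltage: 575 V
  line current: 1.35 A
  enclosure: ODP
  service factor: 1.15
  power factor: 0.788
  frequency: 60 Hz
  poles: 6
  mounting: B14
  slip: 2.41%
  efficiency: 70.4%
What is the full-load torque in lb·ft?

4.49 lb·ft

P_in = √3·V·I·cosφ = 1.732 × 575 × 1.35 × 0.788 = 1059 W
P_out = η·P_in = 0.704 × 1059 = 746 W
n_s = 120×60/6 = 1200 rpm; n = 1200×(1−0.0241) = 1171 rpm
ω = 2π×1171/60 = 122.6 rad/s
τ = P_out/ω = 746/122.6 = 6.085 N·m
In lb·ft: 6.085/1.356 = 4.49 lb·ft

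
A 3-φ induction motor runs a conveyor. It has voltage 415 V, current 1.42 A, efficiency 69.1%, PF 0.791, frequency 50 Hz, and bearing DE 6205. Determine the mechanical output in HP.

P_in = √3·V·I·cosφ = 1.732 × 415 × 1.42 × 0.791 = 807 W
P_out = η·P_in = 0.691 × 807 = 558 W
= 558/746 = 0.748 HP

0.748 HP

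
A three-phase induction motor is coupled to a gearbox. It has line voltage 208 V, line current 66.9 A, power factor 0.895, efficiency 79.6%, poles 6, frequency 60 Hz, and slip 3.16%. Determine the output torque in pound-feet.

104 lb·ft

P_in = √3·V·I·cosφ = 1.732 × 208 × 66.9 × 0.895 = 21571 W
P_out = η·P_in = 0.796 × 21571 = 17171 W
n_s = 120×60/6 = 1200 rpm; n = 1200×(1−0.0316) = 1162 rpm
ω = 2π×1162/60 = 121.7 rad/s
τ = P_out/ω = 17171/121.7 = 141.1 N·m
In lb·ft: 141.1/1.356 = 104 lb·ft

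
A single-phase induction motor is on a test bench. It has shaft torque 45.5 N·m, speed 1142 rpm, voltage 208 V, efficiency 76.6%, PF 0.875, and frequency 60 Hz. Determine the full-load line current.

39 A

ω = 2π×1142/60 = 119.6 rad/s; P_out = τω = 45.5 × 119.6 = 5442 W
P_in = P_out / η = 5442 / 0.766 = 7104 W
I = P_in / (V·cosφ) = 7104 / (208 × 0.875) = 39 A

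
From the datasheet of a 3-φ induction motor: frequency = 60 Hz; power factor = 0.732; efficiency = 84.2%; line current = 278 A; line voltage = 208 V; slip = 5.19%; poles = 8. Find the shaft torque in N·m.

691 N·m

P_in = √3·V·I·cosφ = 1.732 × 208 × 278 × 0.732 = 73311 W
P_out = η·P_in = 0.842 × 73311 = 61728 W
n_s = 120×60/8 = 900 rpm; n = 900×(1−0.0519) = 853 rpm
ω = 2π×853/60 = 89.33 rad/s
τ = P_out/ω = 61728/89.33 = 691 N·m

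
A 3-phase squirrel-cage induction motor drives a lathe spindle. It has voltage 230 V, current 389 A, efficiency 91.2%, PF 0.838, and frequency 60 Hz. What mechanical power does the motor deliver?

118 kW

P_in = √3·V·I·cosφ = 1.732 × 230 × 389 × 0.838 = 129858 W
P_out = η·P_in = 0.912 × 129858 = 118430 W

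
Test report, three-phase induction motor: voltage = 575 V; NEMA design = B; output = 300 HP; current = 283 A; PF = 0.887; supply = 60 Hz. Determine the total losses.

P_in = √3·V·I·cosφ = 1.732×575×283×0.887 = 249992 W
P_out = 300×746 = 223800 W
Losses = P_in − P_out = 249992 − 223800 = 26192 W

26.2 kW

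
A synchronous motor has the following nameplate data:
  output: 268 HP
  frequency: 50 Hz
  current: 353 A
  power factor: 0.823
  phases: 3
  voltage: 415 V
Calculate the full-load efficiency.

P_out = 268 × 746 = 199928 W
P_in = √3·V_L·I_L·cosφ = 1.732 × 415 × 353 × 0.823 = 208819 W
η = P_out / P_in = 199928 / 208819 = 0.957 = 95.7%

95.7 %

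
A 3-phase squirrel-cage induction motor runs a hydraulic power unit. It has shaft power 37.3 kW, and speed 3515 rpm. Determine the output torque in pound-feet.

74.7 lb·ft

ω = 2π × 3515/60 = 368.1 rad/s
τ = P/ω = 37300/368.1 = 101.3 N·m
In lb·ft: 101.3/1.356 = 74.7 lb·ft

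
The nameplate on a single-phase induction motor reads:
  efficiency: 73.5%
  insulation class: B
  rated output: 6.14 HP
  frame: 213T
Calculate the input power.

6.23 kW

P_out = 6.14 × 746 = 4580 W
P_in = P_out/η = 4580/0.735 = 6231 W = 6.23 kW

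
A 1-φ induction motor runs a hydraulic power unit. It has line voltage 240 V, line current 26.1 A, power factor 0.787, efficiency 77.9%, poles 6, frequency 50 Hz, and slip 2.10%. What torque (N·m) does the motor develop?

37.5 N·m

P_in = V·I·cosφ = 240 × 26.1 × 0.787 = 4930 W
P_out = η·P_in = 0.779 × 4930 = 3840 W
n_s = 120×50/6 = 1000 rpm; n = 1000×(1−0.021) = 979 rpm
ω = 2π×979/60 = 102.5 rad/s
τ = P_out/ω = 3840/102.5 = 37.5 N·m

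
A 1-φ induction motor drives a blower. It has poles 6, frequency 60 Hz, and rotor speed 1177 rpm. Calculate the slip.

n_s = 120f/p = 120×60/6 = 1200 rpm
s = (n_s − n)/n_s = (1200 − 1177)/1200 = 0.0192

1.92 %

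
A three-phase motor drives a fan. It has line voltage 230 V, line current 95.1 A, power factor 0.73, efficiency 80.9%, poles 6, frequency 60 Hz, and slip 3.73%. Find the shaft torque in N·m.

P_in = √3·V·I·cosφ = 1.732 × 230 × 95.1 × 0.73 = 27655 W
P_out = η·P_in = 0.809 × 27655 = 22373 W
n_s = 120×60/6 = 1200 rpm; n = 1200×(1−0.0373) = 1155 rpm
ω = 2π×1155/60 = 121 rad/s
τ = P_out/ω = 22373/121 = 185 N·m

185 N·m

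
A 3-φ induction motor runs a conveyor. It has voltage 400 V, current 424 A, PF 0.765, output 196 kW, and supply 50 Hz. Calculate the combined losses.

P_in = √3·V·I·cosφ = 1.732×400×424×0.765 = 224717 W
P_out = 196000 W
Losses = P_in − P_out = 224717 − 196000 = 28717 W

28700 W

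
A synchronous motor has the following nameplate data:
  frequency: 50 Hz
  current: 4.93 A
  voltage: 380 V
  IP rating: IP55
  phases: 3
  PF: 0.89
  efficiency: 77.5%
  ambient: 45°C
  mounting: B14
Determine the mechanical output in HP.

P_in = √3·V·I·cosφ = 1.732 × 380 × 4.93 × 0.89 = 2888 W
P_out = η·P_in = 0.775 × 2888 = 2238 W
= 2238/746 = 3 HP

3 HP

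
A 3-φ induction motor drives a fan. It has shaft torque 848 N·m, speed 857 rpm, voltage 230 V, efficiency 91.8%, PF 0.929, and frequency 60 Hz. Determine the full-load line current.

224 A

ω = 2π×857/60 = 89.74 rad/s; P_out = τω = 848 × 89.74 = 76100 W
P_in = P_out / η = 76100 / 0.918 = 82898 W
I_L = P_in / (√3·V_L·cosφ) = 82898 / (1.732 × 230 × 0.929) = 224 A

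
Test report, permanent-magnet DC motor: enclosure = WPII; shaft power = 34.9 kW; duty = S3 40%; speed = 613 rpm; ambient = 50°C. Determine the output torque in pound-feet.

401 lb·ft

ω = 2π × 613/60 = 64.19 rad/s
τ = P/ω = 34900/64.19 = 543.7 N·m
In lb·ft: 543.7/1.356 = 401 lb·ft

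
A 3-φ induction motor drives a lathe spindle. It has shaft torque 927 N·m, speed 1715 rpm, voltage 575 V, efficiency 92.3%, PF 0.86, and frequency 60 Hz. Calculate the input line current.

ω = 2π×1715/60 = 179.6 rad/s; P_out = τω = 927 × 179.6 = 166489 W
P_in = P_out / η = 166489 / 0.923 = 180378 W
I_L = P_in / (√3·V_L·cosφ) = 180378 / (1.732 × 575 × 0.86) = 211 A

211 A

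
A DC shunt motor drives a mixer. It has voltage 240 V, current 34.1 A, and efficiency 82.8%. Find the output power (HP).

9.08 HP

P_in = V·I = 240 × 34.1 = 8184 W
P_out = η·P_in = 0.828 × 8184 = 6776 W
= 6776/746 = 9.08 HP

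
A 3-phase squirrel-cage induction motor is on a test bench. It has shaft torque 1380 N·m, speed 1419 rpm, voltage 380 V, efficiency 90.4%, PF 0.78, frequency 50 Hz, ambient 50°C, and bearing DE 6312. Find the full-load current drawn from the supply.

ω = 2π×1419/60 = 148.6 rad/s; P_out = τω = 1380 × 148.6 = 205068 W
P_in = P_out / η = 205068 / 0.904 = 226845 W
I_L = P_in / (√3·V_L·cosφ) = 226845 / (1.732 × 380 × 0.78) = 442 A

442 A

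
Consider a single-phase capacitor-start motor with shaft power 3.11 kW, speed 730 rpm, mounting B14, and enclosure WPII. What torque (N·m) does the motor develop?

40.7 N·m

ω = 2π × 730/60 = 76.45 rad/s
τ = P/ω = 3110/76.45 = 40.7 N·m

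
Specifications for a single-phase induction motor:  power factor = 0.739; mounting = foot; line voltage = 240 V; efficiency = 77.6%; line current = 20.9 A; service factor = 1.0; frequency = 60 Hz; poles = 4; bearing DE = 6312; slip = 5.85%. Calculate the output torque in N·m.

16.2 N·m

P_in = V·I·cosφ = 240 × 20.9 × 0.739 = 3707 W
P_out = η·P_in = 0.776 × 3707 = 2877 W
n_s = 120×60/4 = 1800 rpm; n = 1800×(1−0.0585) = 1695 rpm
ω = 2π×1695/60 = 177.5 rad/s
τ = P_out/ω = 2877/177.5 = 16.2 N·m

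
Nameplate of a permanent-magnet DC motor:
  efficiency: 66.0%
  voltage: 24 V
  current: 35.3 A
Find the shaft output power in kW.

0.559 kW

P_in = V·I = 24 × 35.3 = 847 W
P_out = η·P_in = 0.66 × 847 = 559 W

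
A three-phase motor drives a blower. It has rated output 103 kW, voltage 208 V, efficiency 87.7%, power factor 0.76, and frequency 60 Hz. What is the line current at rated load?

P_out = 103 kW = 103000 W
P_in = P_out / η = 103000 / 0.877 = 117446 W
I_L = P_in / (√3·V_L·cosφ) = 117446 / (1.732 × 208 × 0.76) = 429 A

429 A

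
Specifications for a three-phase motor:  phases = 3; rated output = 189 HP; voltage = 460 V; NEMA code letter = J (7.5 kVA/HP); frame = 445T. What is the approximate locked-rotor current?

1780 A

S_LR = 7.5 × 189 = 1417.5 kVA
I_LR = S_LR/(√3·V_L) = 1417500/(1.732×460) = 1780 A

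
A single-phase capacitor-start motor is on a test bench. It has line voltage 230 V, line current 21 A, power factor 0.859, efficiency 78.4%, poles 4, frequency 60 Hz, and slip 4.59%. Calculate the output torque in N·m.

18.1 N·m

P_in = V·I·cosφ = 230 × 21 × 0.859 = 4149 W
P_out = η·P_in = 0.784 × 4149 = 3253 W
n_s = 120×60/4 = 1800 rpm; n = 1800×(1−0.0459) = 1717 rpm
ω = 2π×1717/60 = 179.8 rad/s
τ = P_out/ω = 3253/179.8 = 18.1 N·m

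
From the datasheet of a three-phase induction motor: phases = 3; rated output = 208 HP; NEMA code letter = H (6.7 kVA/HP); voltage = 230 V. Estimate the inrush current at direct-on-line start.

S_LR = 6.7 × 208 = 1393.6 kVA
I_LR = S_LR/(√3·V_L) = 1393600/(1.732×230) = 3500 A

3500 A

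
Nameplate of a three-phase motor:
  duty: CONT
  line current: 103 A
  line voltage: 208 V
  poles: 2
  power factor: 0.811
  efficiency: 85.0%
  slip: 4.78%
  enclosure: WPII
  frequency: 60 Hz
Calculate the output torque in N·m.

P_in = √3·V·I·cosφ = 1.732 × 208 × 103 × 0.811 = 30093 W
P_out = η·P_in = 0.85 × 30093 = 25579 W
n_s = 120×60/2 = 3600 rpm; n = 3600×(1−0.0478) = 3428 rpm
ω = 2π×3428/60 = 359 rad/s
τ = P_out/ω = 25579/359 = 71.3 N·m

71.3 N·m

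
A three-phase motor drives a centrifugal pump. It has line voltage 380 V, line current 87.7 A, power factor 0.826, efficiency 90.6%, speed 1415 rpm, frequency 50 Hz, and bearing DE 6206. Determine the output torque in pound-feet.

215 lb·ft

P_in = √3·V·I·cosφ = 1.732 × 380 × 87.7 × 0.826 = 47677 W
P_out = η·P_in = 0.906 × 47677 = 43195 W
n = 1415 rpm
ω = 2π×1415/60 = 148.2 rad/s
τ = P_out/ω = 43195/148.2 = 291.5 N·m
In lb·ft: 291.5/1.356 = 215 lb·ft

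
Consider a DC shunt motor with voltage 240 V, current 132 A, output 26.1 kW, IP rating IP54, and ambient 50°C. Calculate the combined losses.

P_in = V·I = 240×132 = 31680 W
P_out = 26100 W
Losses = P_in − P_out = 31680 − 26100 = 5580 W

5580 W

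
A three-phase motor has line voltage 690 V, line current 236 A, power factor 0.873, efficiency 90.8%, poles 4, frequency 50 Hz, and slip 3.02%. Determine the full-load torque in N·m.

P_in = √3·V·I·cosφ = 1.732 × 690 × 236 × 0.873 = 246220 W
P_out = η·P_in = 0.908 × 246220 = 223568 W
n_s = 120×50/4 = 1500 rpm; n = 1500×(1−0.0302) = 1455 rpm
ω = 2π×1455/60 = 152.4 rad/s
τ = P_out/ω = 223568/152.4 = 1470 N·m

1470 N·m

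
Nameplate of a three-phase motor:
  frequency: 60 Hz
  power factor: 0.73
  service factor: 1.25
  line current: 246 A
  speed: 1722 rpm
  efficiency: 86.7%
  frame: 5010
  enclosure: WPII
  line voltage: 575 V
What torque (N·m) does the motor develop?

860 N·m

P_in = √3·V·I·cosφ = 1.732 × 575 × 246 × 0.73 = 178844 W
P_out = η·P_in = 0.867 × 178844 = 155058 W
n = 1722 rpm
ω = 2π×1722/60 = 180.3 rad/s
τ = P_out/ω = 155058/180.3 = 860 N·m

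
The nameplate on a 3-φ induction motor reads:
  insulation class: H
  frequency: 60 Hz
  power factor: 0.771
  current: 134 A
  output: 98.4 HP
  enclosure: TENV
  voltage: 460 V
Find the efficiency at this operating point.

P_out = 98.4 × 746 = 73406 W
P_in = √3·V_L·I_L·cosφ = 1.732 × 460 × 134 × 0.771 = 82312 W
η = P_out / P_in = 73406 / 82312 = 0.892 = 89.2%

89.2 %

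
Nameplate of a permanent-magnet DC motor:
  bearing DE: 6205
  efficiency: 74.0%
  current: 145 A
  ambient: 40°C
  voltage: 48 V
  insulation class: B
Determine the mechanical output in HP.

P_in = V·I = 48 × 145 = 6960 W
P_out = η·P_in = 0.74 × 6960 = 5150 W
= 5150/746 = 6.9 HP

6.9 HP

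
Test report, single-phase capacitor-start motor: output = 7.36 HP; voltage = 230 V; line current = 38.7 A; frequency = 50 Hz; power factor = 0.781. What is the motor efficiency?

79.0 %

P_out = 7.36 × 746 = 5491 W
P_in = V·I·cosφ = 230 × 38.7 × 0.781 = 6952 W
η = P_out / P_in = 5491 / 6952 = 0.790 = 79.0%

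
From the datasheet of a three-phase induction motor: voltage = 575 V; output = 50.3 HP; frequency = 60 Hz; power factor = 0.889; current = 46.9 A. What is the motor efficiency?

90.4 %

P_out = 50.3 × 746 = 37524 W
P_in = √3·V_L·I_L·cosφ = 1.732 × 575 × 46.9 × 0.889 = 41523 W
η = P_out / P_in = 37524 / 41523 = 0.904 = 90.4%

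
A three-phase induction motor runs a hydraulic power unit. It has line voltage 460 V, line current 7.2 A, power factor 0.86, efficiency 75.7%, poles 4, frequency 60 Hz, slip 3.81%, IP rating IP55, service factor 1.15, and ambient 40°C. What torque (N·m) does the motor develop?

20.6 N·m

P_in = √3·V·I·cosφ = 1.732 × 460 × 7.2 × 0.86 = 4933 W
P_out = η·P_in = 0.757 × 4933 = 3734 W
n_s = 120×60/4 = 1800 rpm; n = 1800×(1−0.0381) = 1731 rpm
ω = 2π×1731/60 = 181.3 rad/s
τ = P_out/ω = 3734/181.3 = 20.6 N·m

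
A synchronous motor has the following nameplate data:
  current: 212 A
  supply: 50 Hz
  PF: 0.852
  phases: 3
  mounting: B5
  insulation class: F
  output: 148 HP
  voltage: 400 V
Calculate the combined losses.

P_in = √3·V·I·cosφ = 1.732×400×212×0.852 = 125136 W
P_out = 148×746 = 110408 W
Losses = P_in − P_out = 125136 − 110408 = 14728 W

14.7 kW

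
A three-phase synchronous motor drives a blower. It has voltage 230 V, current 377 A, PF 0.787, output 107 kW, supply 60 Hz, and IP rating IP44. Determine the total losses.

11200 W

P_in = √3·V·I·cosφ = 1.732×230×377×0.787 = 118193 W
P_out = 107000 W
Losses = P_in − P_out = 118193 − 107000 = 11193 W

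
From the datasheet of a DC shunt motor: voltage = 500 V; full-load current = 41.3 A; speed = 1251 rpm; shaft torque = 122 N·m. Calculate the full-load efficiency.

77.4 %

ω = 2π × 1251/60 = 131 rad/s; P_out = τω = 122 × 131 = 15982 W
P_in = V·I = 500 × 41.3 = 20650 W
η = P_out / P_in = 15982 / 20650 = 0.774 = 77.4%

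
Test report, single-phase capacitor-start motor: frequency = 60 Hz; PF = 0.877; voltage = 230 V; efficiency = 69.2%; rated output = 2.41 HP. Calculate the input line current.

12.9 A

P_out = 2.41 × 746 = 1798 W
P_in = P_out / η = 1798 / 0.692 = 2598 W
I = P_in / (V·cosφ) = 2598 / (230 × 0.877) = 12.9 A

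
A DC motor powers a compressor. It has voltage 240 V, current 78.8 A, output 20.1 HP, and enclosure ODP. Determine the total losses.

P_in = V·I = 240×78.8 = 18912 W
P_out = 20.1×746 = 14995 W
Losses = P_in − P_out = 18912 − 14995 = 3917 W

3920 W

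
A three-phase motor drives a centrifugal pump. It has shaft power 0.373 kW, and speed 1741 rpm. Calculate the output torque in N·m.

ω = 2π × 1741/60 = 182.3 rad/s
τ = P/ω = 373/182.3 = 2.05 N·m

2.05 N·m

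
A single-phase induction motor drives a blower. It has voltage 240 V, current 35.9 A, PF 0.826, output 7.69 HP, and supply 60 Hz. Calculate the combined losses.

1.38 kW

P_in = V·I·cosφ = 240×35.9×0.826 = 7117 W
P_out = 7.69×746 = 5737 W
Losses = P_in − P_out = 7117 − 5737 = 1380 W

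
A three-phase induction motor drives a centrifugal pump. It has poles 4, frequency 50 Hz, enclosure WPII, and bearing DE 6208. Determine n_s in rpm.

1500 rpm

n_s = 120f/p = 120×50/4 = 1500 rpm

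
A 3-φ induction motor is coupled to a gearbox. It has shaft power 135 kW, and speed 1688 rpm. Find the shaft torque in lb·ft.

563 lb·ft

ω = 2π × 1688/60 = 176.8 rad/s
τ = P/ω = 135000/176.8 = 763.6 N·m
In lb·ft: 763.6/1.356 = 563 lb·ft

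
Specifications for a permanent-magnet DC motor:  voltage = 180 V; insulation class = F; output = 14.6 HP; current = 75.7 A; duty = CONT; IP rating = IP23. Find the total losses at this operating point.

P_in = V·I = 180×75.7 = 13626 W
P_out = 14.6×746 = 10892 W
Losses = P_in − P_out = 13626 − 10892 = 2734 W

2730 W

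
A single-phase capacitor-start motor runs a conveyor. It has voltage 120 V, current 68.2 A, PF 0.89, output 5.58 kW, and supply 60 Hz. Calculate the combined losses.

1700 W

P_in = V·I·cosφ = 120×68.2×0.89 = 7284 W
P_out = 5580 W
Losses = P_in − P_out = 7284 − 5580 = 1704 W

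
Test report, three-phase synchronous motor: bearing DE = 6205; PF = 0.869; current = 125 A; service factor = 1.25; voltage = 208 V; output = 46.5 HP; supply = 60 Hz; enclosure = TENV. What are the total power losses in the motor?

4.44 kW

P_in = √3·V·I·cosφ = 1.732×208×125×0.869 = 39133 W
P_out = 46.5×746 = 34689 W
Losses = P_in − P_out = 39133 − 34689 = 4444 W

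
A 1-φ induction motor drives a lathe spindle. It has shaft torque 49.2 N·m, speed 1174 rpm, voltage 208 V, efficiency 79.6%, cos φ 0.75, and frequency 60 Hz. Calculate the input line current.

ω = 2π×1174/60 = 122.9 rad/s; P_out = τω = 49.2 × 122.9 = 6047 W
P_in = P_out / η = 6047 / 0.796 = 7597 W
I = P_in / (V·cosφ) = 7597 / (208 × 0.75) = 48.7 A

48.7 A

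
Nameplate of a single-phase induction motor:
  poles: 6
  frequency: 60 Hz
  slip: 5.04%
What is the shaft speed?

1140 rpm

n_s = 120f/p = 120×60/6 = 1200 rpm
n = n_s(1 − s) = 1200 × (1 − 0.0504) = 1140 rpm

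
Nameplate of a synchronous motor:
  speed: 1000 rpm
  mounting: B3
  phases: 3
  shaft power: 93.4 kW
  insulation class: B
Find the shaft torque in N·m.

ω = 2π × 1000/60 = 104.7 rad/s
τ = P/ω = 93400/104.7 = 892 N·m

892 N·m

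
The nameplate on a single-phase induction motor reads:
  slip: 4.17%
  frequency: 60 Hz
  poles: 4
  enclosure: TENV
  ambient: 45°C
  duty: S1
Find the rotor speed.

n_s = 120f/p = 120×60/4 = 1800 rpm
n = n_s(1 − s) = 1800 × (1 − 0.0417) = 1725 rpm

1725 rpm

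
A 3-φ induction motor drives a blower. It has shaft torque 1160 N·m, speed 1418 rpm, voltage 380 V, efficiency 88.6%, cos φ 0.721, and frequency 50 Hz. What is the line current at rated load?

410 A

ω = 2π×1418/60 = 148.5 rad/s; P_out = τω = 1160 × 148.5 = 172260 W
P_in = P_out / η = 172260 / 0.886 = 194424 W
I_L = P_in / (√3·V_L·cosφ) = 194424 / (1.732 × 380 × 0.721) = 410 A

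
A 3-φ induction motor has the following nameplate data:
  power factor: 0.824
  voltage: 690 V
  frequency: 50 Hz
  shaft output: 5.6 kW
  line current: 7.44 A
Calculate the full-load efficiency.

P_out = 5.6 kW = 5600 W
P_in = √3·V_L·I_L·cosφ = 1.732 × 690 × 7.44 × 0.824 = 7327 W
η = P_out / P_in = 5600 / 7327 = 0.764 = 76.4%

76.4 %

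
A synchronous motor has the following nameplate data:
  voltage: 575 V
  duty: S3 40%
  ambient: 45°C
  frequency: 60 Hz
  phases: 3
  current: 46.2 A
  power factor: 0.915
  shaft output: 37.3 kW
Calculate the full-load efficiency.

88.6 %

P_out = 37.3 kW = 37300 W
P_in = √3·V_L·I_L·cosφ = 1.732 × 575 × 46.2 × 0.915 = 42100 W
η = P_out / P_in = 37300 / 42100 = 0.886 = 88.6%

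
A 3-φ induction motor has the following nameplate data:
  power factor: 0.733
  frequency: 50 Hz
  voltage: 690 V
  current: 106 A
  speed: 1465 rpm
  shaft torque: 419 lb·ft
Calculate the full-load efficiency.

93.9 %

τ = 419 lb·ft × 1.356 = 568.2 N·m
ω = 2π × 1465/60 = 153.4 rad/s; P_out = τω = 568.2 × 153.4 = 87162 W
P_in = √3·V_L·I_L·cosφ = 1.732 × 690 × 106 × 0.733 = 92855 W
η = P_out / P_in = 87162 / 92855 = 0.939 = 93.9%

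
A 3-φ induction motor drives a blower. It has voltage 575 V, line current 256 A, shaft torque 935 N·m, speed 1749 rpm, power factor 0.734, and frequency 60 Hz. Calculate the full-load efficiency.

ω = 2π × 1749/60 = 183.2 rad/s; P_out = τω = 935 × 183.2 = 171292 W
P_in = √3·V_L·I_L·cosφ = 1.732 × 575 × 256 × 0.734 = 187134 W
η = P_out / P_in = 171292 / 187134 = 0.915 = 91.5%

91.5 %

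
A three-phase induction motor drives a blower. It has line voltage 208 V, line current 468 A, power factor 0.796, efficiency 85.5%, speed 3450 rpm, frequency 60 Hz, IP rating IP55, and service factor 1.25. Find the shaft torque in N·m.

P_in = √3·V·I·cosφ = 1.732 × 208 × 468 × 0.796 = 134205 W
P_out = η·P_in = 0.855 × 134205 = 114745 W
n = 3450 rpm
ω = 2π×3450/60 = 361.3 rad/s
τ = P_out/ω = 114745/361.3 = 318 N·m

318 N·m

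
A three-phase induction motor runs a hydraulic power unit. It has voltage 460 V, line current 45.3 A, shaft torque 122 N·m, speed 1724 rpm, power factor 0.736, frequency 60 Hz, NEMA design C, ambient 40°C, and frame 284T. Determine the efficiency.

ω = 2π × 1724/60 = 180.5 rad/s; P_out = τω = 122 × 180.5 = 22021 W
P_in = √3·V_L·I_L·cosφ = 1.732 × 460 × 45.3 × 0.736 = 26563 W
η = P_out / P_in = 22021 / 26563 = 0.829 = 82.9%

82.9 %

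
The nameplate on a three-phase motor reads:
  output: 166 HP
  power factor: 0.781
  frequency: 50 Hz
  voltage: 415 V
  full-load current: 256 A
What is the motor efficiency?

86.2 %

P_out = 166 × 746 = 123836 W
P_in = √3·V_L·I_L·cosφ = 1.732 × 415 × 256 × 0.781 = 143710 W
η = P_out / P_in = 123836 / 143710 = 0.862 = 86.2%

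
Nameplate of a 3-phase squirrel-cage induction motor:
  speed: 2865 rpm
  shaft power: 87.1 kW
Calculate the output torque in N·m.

290 N·m

ω = 2π × 2865/60 = 300 rad/s
τ = P/ω = 87100/300 = 290 N·m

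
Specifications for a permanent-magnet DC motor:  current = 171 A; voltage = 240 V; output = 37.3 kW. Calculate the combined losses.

P_in = V·I = 240×171 = 41040 W
P_out = 37300 W
Losses = P_in − P_out = 41040 − 37300 = 3740 W

3740 W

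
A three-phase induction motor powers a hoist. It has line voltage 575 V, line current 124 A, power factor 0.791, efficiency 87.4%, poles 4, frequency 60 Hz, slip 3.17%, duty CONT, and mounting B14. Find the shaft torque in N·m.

468 N·m

P_in = √3·V·I·cosφ = 1.732 × 575 × 124 × 0.791 = 97682 W
P_out = η·P_in = 0.874 × 97682 = 85374 W
n_s = 120×60/4 = 1800 rpm; n = 1800×(1−0.0317) = 1743 rpm
ω = 2π×1743/60 = 182.5 rad/s
τ = P_out/ω = 85374/182.5 = 468 N·m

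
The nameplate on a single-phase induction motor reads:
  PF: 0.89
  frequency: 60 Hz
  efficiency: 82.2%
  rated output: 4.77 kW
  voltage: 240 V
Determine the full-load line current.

P_out = 4.77 kW = 4770 W
P_in = P_out / η = 4770 / 0.822 = 5803 W
I = P_in / (V·cosφ) = 5803 / (240 × 0.89) = 27.2 A

27.2 A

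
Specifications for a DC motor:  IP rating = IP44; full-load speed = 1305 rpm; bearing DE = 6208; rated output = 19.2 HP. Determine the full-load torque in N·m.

105 N·m

P_out = 19.2 × 746 = 14323 W
ω = 2π × 1305/60 = 136.7 rad/s
τ = P_out/ω = 14323/136.7 = 105 N·m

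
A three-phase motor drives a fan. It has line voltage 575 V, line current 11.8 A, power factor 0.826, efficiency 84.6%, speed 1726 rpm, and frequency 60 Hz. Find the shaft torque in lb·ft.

P_in = √3·V·I·cosφ = 1.732 × 575 × 11.8 × 0.826 = 9707 W
P_out = η·P_in = 0.846 × 9707 = 8212 W
n = 1726 rpm
ω = 2π×1726/60 = 180.7 rad/s
τ = P_out/ω = 8212/180.7 = 45.45 N·m
In lb·ft: 45.45/1.356 = 33.5 lb·ft

33.5 lb·ft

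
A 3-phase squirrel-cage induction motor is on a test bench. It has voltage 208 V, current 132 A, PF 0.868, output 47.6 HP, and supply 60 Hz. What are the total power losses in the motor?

P_in = √3·V·I·cosφ = 1.732×208×132×0.868 = 41277 W
P_out = 47.6×746 = 35510 W
Losses = P_in − P_out = 41277 − 35510 = 5767 W

5.77 kW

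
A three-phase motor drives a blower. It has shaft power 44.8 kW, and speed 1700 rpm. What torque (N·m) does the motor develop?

252 N·m

ω = 2π × 1700/60 = 178 rad/s
τ = P/ω = 44800/178 = 252 N·m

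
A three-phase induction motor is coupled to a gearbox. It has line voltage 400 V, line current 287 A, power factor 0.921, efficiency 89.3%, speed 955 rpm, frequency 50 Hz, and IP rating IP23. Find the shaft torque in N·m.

1640 N·m

P_in = √3·V·I·cosφ = 1.732 × 400 × 287 × 0.921 = 183126 W
P_out = η·P_in = 0.893 × 183126 = 163532 W
n = 955 rpm
ω = 2π×955/60 = 100 rad/s
τ = P_out/ω = 163532/100 = 1640 N·m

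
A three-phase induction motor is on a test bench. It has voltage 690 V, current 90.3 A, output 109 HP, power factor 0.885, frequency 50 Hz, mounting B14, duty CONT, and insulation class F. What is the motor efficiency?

85.1 %

P_out = 109 × 746 = 81314 W
P_in = √3·V_L·I_L·cosφ = 1.732 × 690 × 90.3 × 0.885 = 95505 W
η = P_out / P_in = 81314 / 95505 = 0.851 = 85.1%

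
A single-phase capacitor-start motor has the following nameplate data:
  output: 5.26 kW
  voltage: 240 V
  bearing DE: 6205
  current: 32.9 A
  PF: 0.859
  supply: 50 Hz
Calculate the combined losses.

1520 W

P_in = V·I·cosφ = 240×32.9×0.859 = 6783 W
P_out = 5260 W
Losses = P_in − P_out = 6783 − 5260 = 1523 W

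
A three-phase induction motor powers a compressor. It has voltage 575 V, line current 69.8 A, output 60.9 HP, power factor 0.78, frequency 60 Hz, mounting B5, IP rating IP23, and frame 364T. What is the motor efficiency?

83.8 %

P_out = 60.9 × 746 = 45431 W
P_in = √3·V_L·I_L·cosφ = 1.732 × 575 × 69.8 × 0.78 = 54221 W
η = P_out / P_in = 45431 / 54221 = 0.838 = 83.8%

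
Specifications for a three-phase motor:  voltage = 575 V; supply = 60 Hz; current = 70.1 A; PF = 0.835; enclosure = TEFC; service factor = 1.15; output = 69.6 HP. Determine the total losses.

6.37 kW

P_in = √3·V·I·cosφ = 1.732×575×70.1×0.835 = 58294 W
P_out = 69.6×746 = 51922 W
Losses = P_in − P_out = 58294 − 51922 = 6372 W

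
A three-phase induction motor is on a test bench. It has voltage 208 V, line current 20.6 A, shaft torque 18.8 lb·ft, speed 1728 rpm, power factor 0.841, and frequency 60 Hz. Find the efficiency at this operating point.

τ = 18.8 lb·ft × 1.356 = 25.49 N·m
ω = 2π × 1728/60 = 181 rad/s; P_out = τω = 25.49 × 181 = 4614 W
P_in = √3·V_L·I_L·cosφ = 1.732 × 208 × 20.6 × 0.841 = 6241 W
η = P_out / P_in = 4614 / 6241 = 0.739 = 73.9%

73.9 %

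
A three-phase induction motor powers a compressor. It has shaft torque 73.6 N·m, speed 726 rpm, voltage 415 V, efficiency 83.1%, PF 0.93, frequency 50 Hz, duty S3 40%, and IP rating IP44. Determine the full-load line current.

ω = 2π×726/60 = 76.03 rad/s; P_out = τω = 73.6 × 76.03 = 5596 W
P_in = P_out / η = 5596 / 0.831 = 6734 W
I_L = P_in / (√3·V_L·cosφ) = 6734 / (1.732 × 415 × 0.93) = 10.1 A

10.1 A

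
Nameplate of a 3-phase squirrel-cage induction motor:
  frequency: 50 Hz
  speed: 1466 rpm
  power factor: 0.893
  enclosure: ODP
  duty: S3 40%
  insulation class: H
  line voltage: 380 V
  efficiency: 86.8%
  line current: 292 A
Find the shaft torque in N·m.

970 N·m

P_in = √3·V·I·cosφ = 1.732 × 380 × 292 × 0.893 = 171619 W
P_out = η·P_in = 0.868 × 171619 = 148965 W
n = 1466 rpm
ω = 2π×1466/60 = 153.5 rad/s
τ = P_out/ω = 148965/153.5 = 970 N·m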